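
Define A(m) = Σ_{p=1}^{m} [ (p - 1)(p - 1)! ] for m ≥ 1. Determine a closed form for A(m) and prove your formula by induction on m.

A(m) = m! - 1

We claim A(m) = m! - 1 for all m ≥ 1.
For the base case m = 1: A(1) = 0, and the closed form gives 0. They agree.
For the inductive step, assume it holds for an arbitrary p ≥ 1, so A(p) = p! - 1.
Then A(p+1) = A(p) + (p·p!) = (p! - 1) + (p·p!).
Simplifying, A(p+1) = (p+1)! - 1,
which is the closed form with m = p+1.
By induction, the statement is established for all m ≥ 1.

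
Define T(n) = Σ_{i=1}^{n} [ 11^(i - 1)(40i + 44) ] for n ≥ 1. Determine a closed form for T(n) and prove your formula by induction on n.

We claim T(n) = 4·11^n(n + 1) - 4 for all n ≥ 1.
Base case (n = 1): T(1) = 84, and the closed form gives 84. They agree.
For the inductive step, assume it holds for an arbitrary i ≥ 1, so T(i) = 4·11^i(i + 1) - 4.
Then T(i+1) = T(i) + (11^i(40i + 84)) = (4·11^i(i + 1) - 4) + (11^i(40i + 84)).
Simplifying, T(i+1) = 44·11^i·i + 88·11^i - 4 = 4·11^(i+1)((i+1) + 1) - 4,
which is the closed form with n = i+1.
By the principle of mathematical induction, the result holds for all n ≥ 1.

T(n) = 4·11^n(n + 1) - 4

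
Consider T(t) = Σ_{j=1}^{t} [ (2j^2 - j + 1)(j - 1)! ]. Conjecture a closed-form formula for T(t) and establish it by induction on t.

We claim T(t) = (2t + 1)t! - 1 for all t ≥ 1.
For the base case t = 1: T(1) = 2, and the closed form gives 2. They agree.
Inductive step: suppose the statement holds for some j ≥ 1, so T(j) = (2j + 1)j! - 1.
Then T(j+1) = T(j) + ((2j^2 + 3j + 2)j!) = ((2j + 1)j! - 1) + ((2j^2 + 3j + 2)j!).
Simplifying, T(j+1) = (2(j+1) + 1)(j+1)! - 1,
which is the closed form with t = j+1.
By induction, the statement is established for all t ≥ 1.

T(t) = (2t + 1)t! - 1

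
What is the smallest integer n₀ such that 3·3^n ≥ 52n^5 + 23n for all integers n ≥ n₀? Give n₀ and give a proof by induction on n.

n₀ = 15

At n = 14: 14348907 < 27967170, so the inequality fails and n₀ ≥ 15. We prove 3·3^n ≥ 52n^5 + 23n for all n ≥ 15.
For the base case n = 15: 3·3^n = 43046721 and 52n^5 + 23n = 39487845, so 43046721 ≥ 39487845.
Suppose the result is true for n = p, so 3·3^p ≥ 52p^5 + 23p.
Then 3·3^(p + 1) = 3·(3·3^p) ≥ 3·(52p^5 + 23p).
Also, for p ≥ 15 we have 3·(52p^5 + 23p) ≥ 52(p+1)^5 + 23(p+1), since 3·(52p^5 + 23p) − (52(p+1)^5 + 23(p+1)) = 104p^5 - 260p^4 - 520p^3 - 520p^2 - 214p - 75, which is nonnegative for all p ≥ 15.
Combining, 3·3^(p + 1) ≥ 52(p+1)^5 + 23(p+1).
By the principle of mathematical induction, the result holds for all n ≥ 15.
Hence the smallest such n₀ is 15.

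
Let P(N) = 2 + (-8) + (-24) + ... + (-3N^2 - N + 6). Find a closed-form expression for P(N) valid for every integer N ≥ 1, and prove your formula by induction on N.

We claim P(N) = -N(N^2 + 2N - 5) for all N ≥ 1.
Base case (N = 1): P(1) = 2, and the closed form gives 2. They agree.
Inductive step: suppose the statement holds for some j ≥ 1, so P(j) = j(-j^2 - 2j + 5).
Then P(j+1) = P(j) + (-j - 3(j + 1)^2 + 5) = (j(-j^2 - 2j + 5)) + (-j - 3(j + 1)^2 + 5).
Simplifying, P(j+1) = -(j + 1)(j^2 + 4j - 2) = -(j+1)((j+1)^2 + 2(j+1) - 5),
which is the closed form with N = j+1.
This completes the induction.

P(N) = -N(N^2 + 2N - 5)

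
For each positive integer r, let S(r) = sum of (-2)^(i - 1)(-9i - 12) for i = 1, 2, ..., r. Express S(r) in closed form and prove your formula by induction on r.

S(r) = (-2)^r(3r + 5) - 5

We claim S(r) = (-2)^r(3r + 5) - 5 for all r ≥ 1.
For the base case r = 1: S(1) = -21, and the closed form gives -21. They agree.
Inductive step: suppose the statement holds for some i ≥ 1, so S(i) = (-2)^i(3i + 5) - 5.
Then S(i+1) = S(i) + ((-2)^i(-9i - 21)) = ((-2)^i(3i + 5) - 5) + ((-2)^i(-9i - 21)).
Simplifying, S(i+1) = -6(-2)^i·i - 16(-2)^i - 5 = (-2)^(i+1)(3(i+1) + 5) - 5,
which is the closed form with r = i+1.
By induction, the statement is established for all r ≥ 1.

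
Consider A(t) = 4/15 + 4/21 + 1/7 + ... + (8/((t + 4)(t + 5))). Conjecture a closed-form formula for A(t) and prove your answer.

We claim A(t) = 8t/(5(t + 5)) for all t ≥ 1.
Base case (t = 1): A(1) = 4/15, and the closed form gives 4/15. They agree.
Suppose the result is true for t = m, so A(m) = 8m/(5(m + 5)).
Then A(m+1) = A(m) + (8/((m + 5)(m + 6))) = (8m/(5(m + 5))) + (8/((m + 5)(m + 6))).
Simplifying, A(m+1) = 8(m + 1)/(5(m + 6)) = 8(m+1)/(5((m+1) + 5)),
which is the closed form with t = m+1.
By induction, the statement is established for all t ≥ 1.

A(t) = 8t/(5(t + 5))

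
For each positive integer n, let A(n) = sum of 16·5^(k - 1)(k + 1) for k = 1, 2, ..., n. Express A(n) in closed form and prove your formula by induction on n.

A(n) = 5^n(4n + 3) - 3

We claim A(n) = 5^n(4n + 3) - 3 for all n ≥ 1.
When n = 1: A(1) = 32, and the closed form gives 32. They agree.
Suppose the result is true for n = k, so A(k) = 5^k(4k + 3) - 3.
Then A(k+1) = A(k) + (16·5^k(k + 2)) = (5^k(4k + 3) - 3) + (16·5^k(k + 2)).
Simplifying, A(k+1) = 20·5^k·k + 35·5^k - 3 = 5^(k+1)(4(k+1) + 3) - 3,
which is the closed form with n = k+1.
Hence, by induction on n, the claim holds for every n ≥ 1.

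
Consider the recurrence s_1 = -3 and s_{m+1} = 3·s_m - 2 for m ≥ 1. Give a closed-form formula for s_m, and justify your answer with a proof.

Computing the first terms: s_1 = -3, s_2 = -11, s_3 = -35. This suggests s_m = -4·3^(m - 1) + 1.
For the base case m = 1: the formula gives -3 = -3 = s_1.
Inductive step: suppose the statement holds for some p ≥ 1, so s_p = -4·3^(p - 1) + 1.
Then s_{p+1} = 3·s_p - 2 = 3·(-4·3^(p - 1) + 1) - 2 = -4·3^p + 1 = -4·3^((p+1) - 1) + 1,
which is the claimed formula at m = p+1.
Hence, by induction on m, the claim holds for every m ≥ 1.

s_m = -4·3^(m - 1) + 1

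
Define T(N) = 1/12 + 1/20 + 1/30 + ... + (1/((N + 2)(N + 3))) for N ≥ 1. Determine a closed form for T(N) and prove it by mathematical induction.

We claim T(N) = N/(3(N + 3)) for all N ≥ 1.
Base step (N = 1): T(1) = 1/12, and the closed form gives 1/12. They agree.
Suppose the result is true for N = k, so T(k) = k/(3(k + 3)).
Then T(k+1) = T(k) + (1/((k + 3)(k + 4))) = (k/(3(k + 3))) + (1/((k + 3)(k + 4))).
Simplifying, T(k+1) = (k + 1)/(3(k + 4)) = (k+1)/(3((k+1) + 3)),
which is the closed form with N = k+1.
By the principle of mathematical induction, the result holds for all N ≥ 1.

T(N) = N/(3(N + 3))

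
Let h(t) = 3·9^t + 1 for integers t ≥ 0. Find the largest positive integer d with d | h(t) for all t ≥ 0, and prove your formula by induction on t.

d = 4

Computing the first values: h(0) = 4 and h(1) = 28; gcd(4, 28) = 4, so d ≤ 4.
We prove 4 | 3·9^t + 1 for all t ≥ 0 by induction on t.
Base case (t = 0): h(0) = 4 = 4·(1), so 4 | h(0).
For the inductive step, assume it holds for an arbitrary r ≥ 0, i.e. 4 | h(r). Then
h(r+1) = 3·9^(r+1) + 1 = 9·(3·9^r + 1) - 8 = 9·h(r) - 8. The first term is divisible by 4 by the inductive hypothesis, and -8 is divisible by 4. Hence 4 | h(r+1).
This completes the induction.
Therefore the largest such d is 4.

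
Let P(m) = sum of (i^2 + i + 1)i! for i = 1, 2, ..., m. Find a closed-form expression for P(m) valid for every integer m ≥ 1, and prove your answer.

P(m) = (m + 1)(m + 1)! - 1

We claim P(m) = (m + 1)(m + 1)! - 1 for all m ≥ 1.
For the base case m = 1: P(1) = 3, and the closed form gives 3. They agree.
Suppose the result is true for m = i, so P(i) = (i + 1)(i + 1)! - 1.
Then P(i+1) = P(i) + ((i^2 + 3i + 3)(i + 1)!) = ((i + 1)(i + 1)! - 1) + ((i^2 + 3i + 3)(i + 1)!).
Simplifying, P(i+1) = ((i+1) + 1)((i+1) + 1)! - 1,
which is the closed form with m = i+1.
By induction, the statement is established for all m ≥ 1.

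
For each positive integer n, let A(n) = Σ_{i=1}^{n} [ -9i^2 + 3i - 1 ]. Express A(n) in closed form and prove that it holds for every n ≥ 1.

A(n) = -n(3n^2 + 3n + 1)

We claim A(n) = -n(3n^2 + 3n + 1) for all n ≥ 1.
For the base case n = 1: A(1) = -7, and the closed form gives -7. They agree.
Suppose the result is true for n = i, so A(i) = i(-3i^2 - 3i - 1).
Then A(i+1) = A(i) + (3i - 9(i + 1)^2 + 2) = (i(-3i^2 - 3i - 1)) + (3i - 9(i + 1)^2 + 2).
Simplifying, A(i+1) = -(i + 1)(3i^2 + 9i + 7) = -(i+1)(3(i+1)^2 + 3(i+1) + 1),
which is the closed form with n = i+1.
By induction, the statement is established for all n ≥ 1.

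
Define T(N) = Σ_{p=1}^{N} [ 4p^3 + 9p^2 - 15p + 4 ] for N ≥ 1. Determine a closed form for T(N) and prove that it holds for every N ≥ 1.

T(N) = N(N^3 + 5N^2 - 2N - 2)

We claim T(N) = N(N^3 + 5N^2 - 2N - 2) for all N ≥ 1.
Base case (N = 1): T(1) = 2, and the closed form gives 2. They agree.
Suppose the result is true for N = p, so T(p) = p(p^3 + 5p^2 - 2p - 2).
Then T(p+1) = T(p) + (4p^3 + 21p^2 + 15p + 2) = (p(p^3 + 5p^2 - 2p - 2)) + (4p^3 + 21p^2 + 15p + 2).
Simplifying, T(p+1) = (p + 1)(p^3 + 8p^2 + 11p + 2) = (p+1)((p+1)^3 + 5(p+1)^2 - 2(p+1) - 2),
which is the closed form with N = p+1.
Hence, by induction on N, the claim holds for every N ≥ 1.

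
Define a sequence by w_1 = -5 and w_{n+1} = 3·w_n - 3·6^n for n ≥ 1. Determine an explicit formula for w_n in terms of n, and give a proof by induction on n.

w_n = 3^(n - 1) - 6^n

Computing the first terms: w_1 = -5, w_2 = -33, w_3 = -207. This suggests w_n = 3^(n - 1) - 6^n.
When n = 1: the formula gives -5 = -5 = w_1.
For the inductive step, assume it holds for an arbitrary i ≥ 1, so w_i = 3^(i - 1) - 6^i.
Then w_{i+1} = 3·w_i - 3·6^i = 3·(3^(i - 1) - 6^i) - 3·6^i = 3^i - 6^(i + 1) = 3^((i+1) - 1) - 6^(i+1),
which is the claimed formula at n = i+1.
Hence, by induction on n, the claim holds for every n ≥ 1.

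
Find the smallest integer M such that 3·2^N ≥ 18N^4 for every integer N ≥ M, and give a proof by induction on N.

M = 20

At N = 19: 1572864 < 2345778, so the inequality fails and M ≥ 20. We prove 3·2^N ≥ 18N^4 for all N ≥ 20.
For the base case N = 20: 3·2^N = 3145728 and 18N^4 = 2880000, so 3145728 ≥ 2880000.
Inductive step: suppose the statement holds for some r ≥ 20, so 3·2^r ≥ 18r^4.
Then 3·2^(r + 1) = 2·(3·2^r) ≥ 2·(18r^4).
Also, for r ≥ 20 we have 2·(18r^4) ≥ 18(r+1)^4, since 2 ≥ (1 + 1/r)^4 for all r ≥ 20.
Combining, 3·2^(r + 1) ≥ 18(r+1)^4.
This completes the induction.
Hence the smallest such M is 20.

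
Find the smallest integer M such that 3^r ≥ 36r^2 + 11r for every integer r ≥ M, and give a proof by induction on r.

M = 7

At r = 6: 729 < 1362, so the inequality fails and M ≥ 7. We prove 3^r ≥ 36r^2 + 11r for all r ≥ 7.
Base step (r = 7): 3^r = 2187 and 36r^2 + 11r = 1841, so 2187 ≥ 1841.
Inductive step: suppose the statement holds for some j ≥ 7, so 3^j ≥ 36j^2 + 11j.
Then 3^(j + 1) = 3·(3^j) ≥ 3·(36j^2 + 11j).
Also, for j ≥ 7 we have 3·(36j^2 + 11j) ≥ 36(j+1)^2 + 11(j+1), since 3·(36j^2 + 11j) − (36(j+1)^2 + 11(j+1)) = 72j^2 - 50j - 47, which is nonnegative for all j ≥ 7.
Combining, 3^(j + 1) ≥ 36(j+1)^2 + 11(j+1).
This completes the induction.
Hence the smallest such M is 7.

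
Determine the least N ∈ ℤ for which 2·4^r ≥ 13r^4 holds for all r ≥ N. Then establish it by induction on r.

N = 7

At r = 6: 8192 < 16848, so the inequality fails and N ≥ 7. We prove 2·4^r ≥ 13r^4 for all r ≥ 7.
For the base case r = 7: 2·4^r = 32768 and 13r^4 = 31213, so 32768 ≥ 31213.
Inductive step: suppose the statement holds for some j ≥ 7, so 2·4^j ≥ 13j^4.
Then 2·4^(j + 1) = 4·(2·4^j) ≥ 4·(13j^4).
Also, for j ≥ 7 we have 4·(13j^4) ≥ 13(j+1)^4, since 4 ≥ (1 + 1/j)^4 for all j ≥ 7.
Combining, 2·4^(j + 1) ≥ 13(j+1)^4.
Hence, by induction on r, the claim holds for every r ≥ 7.
Hence the smallest such N is 7.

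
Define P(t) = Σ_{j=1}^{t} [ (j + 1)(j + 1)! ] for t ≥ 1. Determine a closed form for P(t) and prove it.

We claim P(t) = (t + 2)! - 2 for all t ≥ 1.
Base case (t = 1): P(1) = 4, and the closed form gives 4. They agree.
Suppose the result is true for t = j, so P(j) = (j + 2)! - 2.
Then P(j+1) = P(j) + ((j + 2)(j + 2)!) = ((j + 2)! - 2) + ((j + 2)(j + 2)!).
Simplifying, P(j+1) = ((j+1) + 2)! - 2,
which is the closed form with t = j+1.
By the principle of mathematical induction, the result holds for all t ≥ 1.

P(t) = (t + 2)! - 2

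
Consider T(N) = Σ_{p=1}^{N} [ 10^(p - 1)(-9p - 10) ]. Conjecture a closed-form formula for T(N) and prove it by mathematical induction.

T(N) = -10^N(N + 1) + 1

We claim T(N) = -10^N(N + 1) + 1 for all N ≥ 1.
Base step (N = 1): T(1) = -19, and the closed form gives -19. They agree.
Inductive step: assume the claim holds for N = p, so T(p) = -10^p(p + 1) + 1.
Then T(p+1) = T(p) + (10^p(-9p - 19)) = (-10^p(p + 1) + 1) + (10^p(-9p - 19)).
Simplifying, T(p+1) = -10·10^p·p - 20·10^p + 1 = -10^(p+1)((p+1) + 1) + 1,
which is the closed form with N = p+1.
By the principle of mathematical induction, the result holds for all N ≥ 1.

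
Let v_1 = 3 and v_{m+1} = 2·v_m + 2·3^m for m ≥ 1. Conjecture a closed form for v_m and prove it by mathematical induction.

v_m = -3·2^(m - 1) + 2·3^m

Computing the first terms: v_1 = 3, v_2 = 12, v_3 = 42. This suggests v_m = -3·2^(m - 1) + 2·3^m.
When m = 1: the formula gives 3 = 3 = v_1.
Inductive step: assume the claim holds for m = i, so v_i = -3·2^(i - 1) + 2·3^i.
Then v_{i+1} = 2·v_i + 2·3^i = 2·(-3·2^(i - 1) + 2·3^i) + 2·3^i = -3·2^i + 2·3^(i + 1) = -3·2^((i+1) - 1) + 2·3^(i+1),
which is the claimed formula at m = i+1.
Hence, by induction on m, the claim holds for every m ≥ 1.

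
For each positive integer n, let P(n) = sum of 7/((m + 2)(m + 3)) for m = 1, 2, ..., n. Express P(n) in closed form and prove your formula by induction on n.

P(n) = 7n/(3(n + 3))

We claim P(n) = 7n/(3(n + 3)) for all n ≥ 1.
Base step (n = 1): P(1) = 7/12, and the closed form gives 7/12. They agree.
Inductive step: assume the claim holds for n = m, so P(m) = 7m/(3(m + 3)).
Then P(m+1) = P(m) + (7/((m + 3)(m + 4))) = (7m/(3(m + 3))) + (7/((m + 3)(m + 4))).
Simplifying, P(m+1) = 7(m + 1)/(3(m + 4)) = 7(m+1)/(3((m+1) + 3)),
which is the closed form with n = m+1.
Hence, by induction on n, the claim holds for every n ≥ 1.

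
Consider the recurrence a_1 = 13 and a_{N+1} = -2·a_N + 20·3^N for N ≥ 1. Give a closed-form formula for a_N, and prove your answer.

a_N = (-2)^(N - 1) + 4·3^N

Computing the first terms: a_1 = 13, a_2 = 34, a_3 = 112. This suggests a_N = (-2)^(N - 1) + 4·3^N.
Base case (N = 1): the formula gives 13 = 13 = a_1.
Inductive step: assume the claim holds for N = k, so a_k = (-2)^(k - 1) + 4·3^k.
Then a_{k+1} = -2·a_k + 20·3^k = -2·((-2)^(k - 1) + 4·3^k) + 20·3^k = (-2)^k + 4·3^(k + 1) = (-2)^((k+1) - 1) + 4·3^(k+1),
which is the claimed formula at N = k+1.
Hence, by induction on N, the claim holds for every N ≥ 1.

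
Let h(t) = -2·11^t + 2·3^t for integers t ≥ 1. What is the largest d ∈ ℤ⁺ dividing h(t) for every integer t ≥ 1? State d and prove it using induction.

d = 16

Computing the first values: h(1) = -16 and h(2) = -224; gcd(-16, -224) = 16, so d ≤ 16.
We prove 16 | -2·11^t + 2·3^t for all t ≥ 1 by induction on t.
Base case (t = 1): h(1) = -16 = 16·(-1), so 16 | h(1).
Inductive step: suppose the statement holds for some p ≥ 1, i.e. 16 | h(p). Then
h(p+1) − 11·h(p) = (-2·11^(p+1) + 2·3^(p+1)) − 11·(-2·11^p + 2·3^p) = (2)·3^p·(3 − 11) = (-16)·3^p. Since 16 | h(p) by the inductive hypothesis, 16 | 11·h(p); and 16 | -16 since -16 = 16·-1. Therefore 16 | h(p+1).
Hence, by induction on t, the claim holds for every t ≥ 1.
Therefore the largest such d is 16.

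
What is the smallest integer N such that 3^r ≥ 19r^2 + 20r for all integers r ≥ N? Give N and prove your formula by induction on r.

At r = 6: 729 < 804, so the inequality fails and N ≥ 7. We prove 3^r ≥ 19r^2 + 20r for all r ≥ 7.
For the base case r = 7: 3^r = 2187 and 19r^2 + 20r = 1071, so 2187 ≥ 1071.
Suppose the result is true for r = j, so 3^j ≥ 19j^2 + 20j.
Then 3^(j + 1) = 3·(3^j) ≥ 3·(19j^2 + 20j).
Also, for j ≥ 7 we have 3·(19j^2 + 20j) ≥ 19(j+1)^2 + 20(j+1), since 3·(19j^2 + 20j) − (19(j+1)^2 + 20(j+1)) = 38j^2 + 2j - 39, which is nonnegative for all j ≥ 7.
Combining, 3^(j + 1) ≥ 19(j+1)^2 + 20(j+1).
This completes the induction.
Hence the smallest such N is 7.

N = 7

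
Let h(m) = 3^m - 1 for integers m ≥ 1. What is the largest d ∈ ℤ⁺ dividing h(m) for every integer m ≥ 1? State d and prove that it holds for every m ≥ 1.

Computing the first values: h(1) = 2 and h(2) = 8; gcd(2, 8) = 2, so d ≤ 2.
We prove 2 | 3^m - 1 for all m ≥ 1 by induction on m.
Base step (m = 1): h(1) = 2 = 2·(1), so 2 | h(1).
Suppose the result is true for m = p, i.e. 2 | h(p). Then
3^{p+1} − 1^{p+1} = 3·3^p − 1·1^p = 3·(3^p − 1^p) + (2)·1^p. The first term is divisible by 2 by the inductive hypothesis, and the second term (2)·1^p is divisible by 2 since 2 | 2. Hence 2 | h(p+1).
Hence, by induction on m, the claim holds for every m ≥ 1.
Therefore the largest such d is 2.

d = 2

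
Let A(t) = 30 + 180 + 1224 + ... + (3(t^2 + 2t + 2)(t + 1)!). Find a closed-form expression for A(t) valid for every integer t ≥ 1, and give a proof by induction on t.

We claim A(t) = (3t + 3)(t + 2)! - 6 for all t ≥ 1.
When t = 1: A(1) = 30, and the closed form gives 30. They agree.
Suppose the result is true for t = m, so A(m) = (3m + 3)(m + 2)! - 6.
Then A(m+1) = A(m) + (3(m^2 + 4m + 5)(m + 2)!) = ((3m + 3)(m + 2)! - 6) + (3(m^2 + 4m + 5)(m + 2)!).
Simplifying, A(m+1) = (3(m+1) + 3)((m+1) + 2)! - 6,
which is the closed form with t = m+1.
By the principle of mathematical induction, the result holds for all t ≥ 1.

A(t) = (3t + 3)(t + 2)! - 6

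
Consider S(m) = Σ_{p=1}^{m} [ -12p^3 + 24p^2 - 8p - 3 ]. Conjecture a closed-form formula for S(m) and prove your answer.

We claim S(m) = -m(3m^3 - 2m^2 - 5m + 3) for all m ≥ 1.
For the base case m = 1: S(1) = 1, and the closed form gives 1. They agree.
Inductive step: assume the claim holds for m = p, so S(p) = p(-3p^3 + 2p^2 + 5p - 3).
Then S(p+1) = S(p) + (-12p^3 - 12p^2 + 4p + 1) = (p(-3p^3 + 2p^2 + 5p - 3)) + (-12p^3 - 12p^2 + 4p + 1).
Simplifying, S(p+1) = -(p + 1)(3p^3 + 7p^2 - 1) = -(p+1)(3(p+1)^3 - 2(p+1)^2 - 5(p+1) + 3),
which is the closed form with m = p+1.
By induction, the statement is established for all m ≥ 1.

S(m) = -m(3m^3 - 2m^2 - 5m + 3)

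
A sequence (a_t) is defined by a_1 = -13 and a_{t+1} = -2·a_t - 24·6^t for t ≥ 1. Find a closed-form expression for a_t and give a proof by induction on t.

Computing the first terms: a_1 = -13, a_2 = -118, a_3 = -628. This suggests a_t = 5(-2)^(t - 1) - 3·6^t.
Base case (t = 1): the formula gives -13 = -13 = a_1.
Inductive step: suppose the statement holds for some i ≥ 1, so a_i = 5(-2)^(i - 1) - 3·6^i.
Then a_{i+1} = -2·a_i - 24·6^i = -2·(5(-2)^(i - 1) - 3·6^i) - 24·6^i = 5(-2)^i - 3·6^(i + 1) = 5(-2)^((i+1) - 1) - 3·6^(i+1),
which is the claimed formula at t = i+1.
By induction, the statement is established for all t ≥ 1.

a_t = 5(-2)^(t - 1) - 3·6^t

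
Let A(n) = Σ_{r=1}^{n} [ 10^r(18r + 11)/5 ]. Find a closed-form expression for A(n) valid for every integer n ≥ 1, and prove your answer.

A(n) = 2·10^n(2n + 1) - 2

We claim A(n) = 2·10^n(2n + 1) - 2 for all n ≥ 1.
Base case (n = 1): A(1) = 58, and the closed form gives 58. They agree.
For the inductive step, assume it holds for an arbitrary r ≥ 1, so A(r) = 2·10^r(2r + 1) - 2.
Then A(r+1) = A(r) + (10^r(36r + 58)) = (2·10^r(2r + 1) - 2) + (10^r(36r + 58)).
Simplifying, A(r+1) = 40·10^r·r + 60·10^r - 2 = 2·10^(r+1)(2(r+1) + 1) - 2,
which is the closed form with n = r+1.
Hence, by induction on n, the claim holds for every n ≥ 1.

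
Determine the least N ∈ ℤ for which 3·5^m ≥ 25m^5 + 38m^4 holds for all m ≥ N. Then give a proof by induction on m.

At m = 7: 234375 < 511413, so the inequality fails and N ≥ 8. We prove 3·5^m ≥ 25m^5 + 38m^4 for all m ≥ 8.
When m = 8: 3·5^m = 1171875 and 25m^5 + 38m^4 = 974848, so 1171875 ≥ 974848.
Inductive step: suppose the statement holds for some j ≥ 8, so 3·5^j ≥ 25j^5 + 38j^4.
Then 3·5^(j + 1) = 5·(3·5^j) ≥ 5·(25j^5 + 38j^4).
Also, for j ≥ 8 we have 5·(25j^5 + 38j^4) ≥ 25(j+1)^5 + 38(j+1)^4, since 5·(25j^5 + 38j^4) − (25(j+1)^5 + 38(j+1)^4) = 100j^5 + 27j^4 - 402j^3 - 478j^2 - 277j - 63, which is nonnegative for all j ≥ 8.
Combining, 3·5^(j + 1) ≥ 25(j+1)^5 + 38(j+1)^4.
Hence, by induction on m, the claim holds for every m ≥ 8.
Hence the smallest such N is 8.

N = 8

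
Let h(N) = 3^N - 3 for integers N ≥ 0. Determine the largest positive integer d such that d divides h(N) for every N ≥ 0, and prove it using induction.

Computing the first values: h(0) = -2 and h(1) = 0; gcd(-2, 0) = 2, so d ≤ 2.
We prove 2 | 3^N - 3 for all N ≥ 0 by induction on N.
Base step (N = 0): h(0) = -2 = 2·(-1), so 2 | h(0).
Suppose the result is true for N = r, i.e. 2 | h(r). Then
h(r+1) = 3^(r+1) - 3 = 3·(3^r - 3) + 6 = 3·h(r) + 6. The first term is divisible by 2 by the inductive hypothesis, and 6 is divisible by 2. Hence 2 | h(r+1).
Hence, by induction on N, the claim holds for every N ≥ 0.
Therefore the largest such d is 2.

d = 2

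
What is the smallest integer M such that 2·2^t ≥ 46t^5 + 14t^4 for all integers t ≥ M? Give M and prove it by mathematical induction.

M = 29

At t = 28: 536870912 < 800282112, so the inequality fails and M ≥ 29. We prove 2·2^t ≥ 46t^5 + 14t^4 for all t ≥ 29.
For the base case t = 29: 2·2^t = 1073741824 and 46t^5 + 14t^4 = 953414788, so 1073741824 ≥ 953414788.
Inductive step: suppose the statement holds for some m ≥ 29, so 2·2^m ≥ 46m^5 + 14m^4.
Then 2·2^(m + 1) = 2·(2·2^m) ≥ 2·(46m^5 + 14m^4).
Also, for m ≥ 29 we have 2·(46m^5 + 14m^4) ≥ 46(m+1)^5 + 14(m+1)^4, since 2·(46m^5 + 14m^4) − (46(m+1)^5 + 14(m+1)^4) = 46m^5 - 216m^4 - 516m^3 - 544m^2 - 286m - 60, which is nonnegative for all m ≥ 29.
Combining, 2·2^(m + 1) ≥ 46(m+1)^5 + 14(m+1)^4.
This completes the induction.
Hence the smallest such M is 29.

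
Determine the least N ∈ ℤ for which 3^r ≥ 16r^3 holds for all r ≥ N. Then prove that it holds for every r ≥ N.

At r = 8: 6561 < 8192, so the inequality fails and N ≥ 9. We prove 3^r ≥ 16r^3 for all r ≥ 9.
Base case (r = 9): 3^r = 19683 and 16r^3 = 11664, so 19683 ≥ 11664.
For the inductive step, assume it holds for an arbitrary i ≥ 9, so 3^i ≥ 16i^3.
Then 3^(i + 1) = 3·(3^i) ≥ 3·(16i^3).
Also, for i ≥ 9 we have 3·(16i^3) ≥ 16(i+1)^3, since 3 ≥ (1 + 1/i)^3 for all i ≥ 9.
Combining, 3^(i + 1) ≥ 16(i+1)^3.
By induction, the statement is established for all r ≥ 9.
Hence the smallest such N is 9.

N = 9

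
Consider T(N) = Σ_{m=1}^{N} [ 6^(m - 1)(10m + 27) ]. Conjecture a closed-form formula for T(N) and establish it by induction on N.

We claim T(N) = 6^N(2N + 5) - 5 for all N ≥ 1.
For the base case N = 1: T(1) = 37, and the closed form gives 37. They agree.
Suppose the result is true for N = m, so T(m) = 6^m(2m + 5) - 5.
Then T(m+1) = T(m) + (6^m(10m + 37)) = (6^m(2m + 5) - 5) + (6^m(10m + 37)).
Simplifying, T(m+1) = 12·6^m·m + 42·6^m - 5 = 6^(m+1)(2(m+1) + 5) - 5,
which is the closed form with N = m+1.
By the principle of mathematical induction, the result holds for all N ≥ 1.

T(N) = 6^N(2N + 5) - 5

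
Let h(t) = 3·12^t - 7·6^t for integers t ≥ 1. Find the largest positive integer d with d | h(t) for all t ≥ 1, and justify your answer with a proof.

d = 6

Computing the first values: h(1) = -6 and h(2) = 180; gcd(-6, 180) = 6, so d ≤ 6.
We prove 6 | 3·12^t - 7·6^t for all t ≥ 1 by induction on t.
For the base case t = 1: h(1) = -6 = 6·(-1), so 6 | h(1).
Inductive step: suppose the statement holds for some r ≥ 1, i.e. 6 | h(r). Then
h(r+1) − 12·h(r) = (3·12^(r+1) - 7·6^(r+1)) − 12·(3·12^r - 7·6^r) = (-7)·6^r·(6 − 12) = (42)·6^r. Since 6 | h(r) by the inductive hypothesis, 6 | 12·h(r); and 6 | 42 since 42 = 6·7. Therefore 6 | h(r+1).
By induction, the statement is established for all t ≥ 1.
Therefore the largest such d is 6.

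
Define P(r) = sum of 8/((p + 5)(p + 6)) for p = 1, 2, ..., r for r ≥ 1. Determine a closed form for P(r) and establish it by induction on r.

P(r) = 4r/(3(r + 6))

We claim P(r) = 4r/(3(r + 6)) for all r ≥ 1.
Base step (r = 1): P(1) = 4/21, and the closed form gives 4/21. They agree.
Suppose the result is true for r = p, so P(p) = 4p/(3(p + 6)).
Then P(p+1) = P(p) + (8/((p + 6)(p + 7))) = (4p/(3(p + 6))) + (8/((p + 6)(p + 7))).
Simplifying, P(p+1) = 4(p + 1)/(3(p + 7)) = 4(p+1)/(3((p+1) + 6)),
which is the closed form with r = p+1.
This completes the induction.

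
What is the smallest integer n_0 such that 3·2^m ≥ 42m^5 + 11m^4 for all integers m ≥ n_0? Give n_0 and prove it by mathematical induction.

At m = 27: 402653184 < 608499945, so the inequality fails and n_0 ≥ 28. We prove 3·2^m ≥ 42m^5 + 11m^4 for all m ≥ 28.
For the base case m = 28: 3·2^m = 805306368 and 42m^5 + 11m^4 = 729596672, so 805306368 ≥ 729596672.
Suppose the result is true for m = i, so 3·2^i ≥ 42i^5 + 11i^4.
Then 3·2^(i + 1) = 2·(3·2^i) ≥ 2·(42i^5 + 11i^4).
Also, for i ≥ 28 we have 2·(42i^5 + 11i^4) ≥ 42(i+1)^5 + 11(i+1)^4, since 2·(42i^5 + 11i^4) − (42(i+1)^5 + 11(i+1)^4) = 42i^5 - 199i^4 - 464i^3 - 486i^2 - 254i - 53, which is nonnegative for all i ≥ 28.
Combining, 3·2^(i + 1) ≥ 42(i+1)^5 + 11(i+1)^4.
Hence, by induction on m, the claim holds for every m ≥ 28.
Hence the smallest such n_0 is 28.

n_0 = 28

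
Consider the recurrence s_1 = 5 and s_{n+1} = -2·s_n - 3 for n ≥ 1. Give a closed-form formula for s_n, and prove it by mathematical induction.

Computing the first terms: s_1 = 5, s_2 = -13, s_3 = 23. This suggests s_n = -3(-2)^n - 1.
Base case (n = 1): the formula gives 5 = 5 = s_1.
Suppose the result is true for n = m, so s_m = -3(-2)^m - 1.
Then s_{m+1} = -2·s_m - 3 = -2·(-3(-2)^m - 1) - 3 = -3(-2)^(m + 1) - 1,
which is the claimed formula at n = m+1.
This completes the induction.

s_n = -3(-2)^n - 1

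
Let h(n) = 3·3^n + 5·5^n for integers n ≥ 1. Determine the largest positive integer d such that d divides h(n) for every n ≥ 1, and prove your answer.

Computing the first values: h(1) = 34 and h(2) = 152; gcd(34, 152) = 2, so d ≤ 2.
We prove 2 | 3·3^n + 5·5^n for all n ≥ 1 by induction on n.
For the base case n = 1: h(1) = 34 = 2·(17), so 2 | h(1).
Inductive step: suppose the statement holds for some k ≥ 1, i.e. 2 | h(k). Then
h(k+1) − 5·h(k) = (3·3^(k+1) + 5·5^(k+1)) − 5·(3·3^k + 5·5^k) = (3)·3^k·(3 − 5) = (-6)·3^k. Since 2 | h(k) by the inductive hypothesis, 2 | 5·h(k); and 2 | -6 since -6 = 2·-3. Therefore 2 | h(k+1).
Hence, by induction on n, the claim holds for every n ≥ 1.
Therefore the largest such d is 2.

d = 2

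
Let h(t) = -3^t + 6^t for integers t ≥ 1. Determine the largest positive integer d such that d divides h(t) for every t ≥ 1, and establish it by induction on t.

d = 3

Computing the first values: h(1) = 3 and h(2) = 27; gcd(3, 27) = 3, so d ≤ 3.
We prove 3 | -3^t + 6^t for all t ≥ 1 by induction on t.
Base case (t = 1): h(1) = 3 = 3·(1), so 3 | h(1).
For the inductive step, assume it holds for an arbitrary p ≥ 1, i.e. 3 | h(p). Then
6^{p+1} − 3^{p+1} = 6·6^p − 3·3^p = 6·(6^p − 3^p) + (3)·3^p. The first term is divisible by 3 by the inductive hypothesis, and the second term (3)·3^p is divisible by 3 since 3 | 3. Hence 3 | h(p+1).
By the principle of mathematical induction, the result holds for all t ≥ 1.
Therefore the largest such d is 3.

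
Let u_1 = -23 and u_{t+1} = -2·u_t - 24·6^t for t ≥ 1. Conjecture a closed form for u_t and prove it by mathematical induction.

Computing the first terms: u_1 = -23, u_2 = -98, u_3 = -668. This suggests u_t = -5(-2)^(t - 1) - 3·6^t.
When t = 1: the formula gives -23 = -23 = u_1.
Suppose the result is true for t = r, so u_r = -5(-2)^(r - 1) - 3·6^r.
Then u_{r+1} = -2·u_r - 24·6^r = -2·(-5(-2)^(r - 1) - 3·6^r) - 24·6^r = -5(-2)^r - 3·6^(r + 1) = -5(-2)^((r+1) - 1) - 3·6^(r+1),
which is the claimed formula at t = r+1.
By induction, the statement is established for all t ≥ 1.

u_t = -5(-2)^(t - 1) - 3·6^t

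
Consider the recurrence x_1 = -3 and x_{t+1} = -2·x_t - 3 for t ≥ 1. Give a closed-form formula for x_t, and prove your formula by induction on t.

Computing the first terms: x_1 = -3, x_2 = 3, x_3 = -9. This suggests x_t = (-2)^t - 1.
Base step (t = 1): the formula gives -3 = -3 = x_1.
For the inductive step, assume it holds for an arbitrary m ≥ 1, so x_m = (-2)^m - 1.
Then x_{m+1} = -2·x_m - 3 = -2·((-2)^m - 1) - 3 = (-2)^(m + 1) - 1,
which is the claimed formula at t = m+1.
By the principle of mathematical induction, the result holds for all t ≥ 1.

x_t = (-2)^t - 1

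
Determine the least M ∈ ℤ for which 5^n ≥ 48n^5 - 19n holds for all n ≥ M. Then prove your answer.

M = 10

At n = 9: 1953125 < 2834181, so the inequality fails and M ≥ 10. We prove 5^n ≥ 48n^5 - 19n for all n ≥ 10.
Base step (n = 10): 5^n = 9765625 and 48n^5 - 19n = 4799810, so 9765625 ≥ 4799810.
Inductive step: assume the claim holds for n = p, so 5^p ≥ 48p^5 - 19p.
Then 5^(p + 1) = 5·(5^p) ≥ 5·(48p^5 - 19p).
Also, for p ≥ 10 we have 5·(48p^5 - 19p) ≥ 48(p+1)^5 - 19(p+1), since 5·(48p^5 - 19p) − (48(p+1)^5 - 19(p+1)) = 192p^5 - 240p^4 - 480p^3 - 480p^2 - 316p - 29, which is nonnegative for all p ≥ 10.
Combining, 5^(p + 1) ≥ 48(p+1)^5 - 19(p+1).
By induction, the statement is established for all n ≥ 10.
Hence the smallest such M is 10.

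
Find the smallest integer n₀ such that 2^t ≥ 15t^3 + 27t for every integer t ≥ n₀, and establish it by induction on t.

n₀ = 16

At t = 15: 32768 < 51030, so the inequality fails and n₀ ≥ 16. We prove 2^t ≥ 15t^3 + 27t for all t ≥ 16.
For the base case t = 16: 2^t = 65536 and 15t^3 + 27t = 61872, so 65536 ≥ 61872.
Inductive step: suppose the statement holds for some p ≥ 16, so 2^p ≥ 15p^3 + 27p.
Then 2^(p + 1) = 2·(2^p) ≥ 2·(15p^3 + 27p).
Also, for p ≥ 16 we have 2·(15p^3 + 27p) ≥ 15(p+1)^3 + 27(p+1), since 2·(15p^3 + 27p) − (15(p+1)^3 + 27(p+1)) = 15p^3 - 45p^2 - 18p - 42, which is nonnegative for all p ≥ 16.
Combining, 2^(p + 1) ≥ 15(p+1)^3 + 27(p+1).
Hence, by induction on t, the claim holds for every t ≥ 16.
Hence the smallest such n₀ is 16.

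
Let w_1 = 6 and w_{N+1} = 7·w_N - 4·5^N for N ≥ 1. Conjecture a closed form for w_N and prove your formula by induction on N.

w_N = 2·5^N - 4·7^(N - 1)

Computing the first terms: w_1 = 6, w_2 = 22, w_3 = 54. This suggests w_N = 2·5^N - 4·7^(N - 1).
When N = 1: the formula gives 6 = 6 = w_1.
Inductive step: assume the claim holds for N = m, so w_m = 2·5^m - 4·7^(m - 1).
Then w_{m+1} = 7·w_m - 4·5^m = 7·(2·5^m - 4·7^(m - 1)) - 4·5^m = 2·5^(m + 1) - 4·7^m = 2·5^(m+1) - 4·7^((m+1) - 1),
which is the claimed formula at N = m+1.
By induction, the statement is established for all N ≥ 1.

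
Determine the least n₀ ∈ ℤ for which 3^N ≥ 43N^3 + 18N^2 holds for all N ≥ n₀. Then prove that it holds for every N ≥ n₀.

n₀ = 10

At N = 9: 19683 < 32805, so the inequality fails and n₀ ≥ 10. We prove 3^N ≥ 43N^3 + 18N^2 for all N ≥ 10.
Base step (N = 10): 3^N = 59049 and 43N^3 + 18N^2 = 44800, so 59049 ≥ 44800.
For the inductive step, assume it holds for an arbitrary m ≥ 10, so 3^m ≥ 43m^3 + 18m^2.
Then 3^(m + 1) = 3·(3^m) ≥ 3·(43m^3 + 18m^2).
Also, for m ≥ 10 we have 3·(43m^3 + 18m^2) ≥ 43(m+1)^3 + 18(m+1)^2, since 3·(43m^3 + 18m^2) − (43(m+1)^3 + 18(m+1)^2) = 86m^3 - 93m^2 - 165m - 61, which is nonnegative for all m ≥ 10.
Combining, 3^(m + 1) ≥ 43(m+1)^3 + 18(m+1)^2.
Hence, by induction on N, the claim holds for every N ≥ 10.
Hence the smallest such n₀ is 10.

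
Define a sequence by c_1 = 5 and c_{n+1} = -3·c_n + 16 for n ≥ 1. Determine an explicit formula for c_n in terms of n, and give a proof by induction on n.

Computing the first terms: c_1 = 5, c_2 = 1, c_3 = 13. This suggests c_n = (-3)^(n - 1) + 4.
When n = 1: the formula gives 5 = 5 = c_1.
Suppose the result is true for n = m, so c_m = (-3)^(m - 1) + 4.
Then c_{m+1} = -3·c_m + 16 = -3·((-3)^(m - 1) + 4) + 16 = (-3)^m + 4 = (-3)^((m+1) - 1) + 4,
which is the claimed formula at n = m+1.
By the principle of mathematical induction, the result holds for all n ≥ 1.

c_n = (-3)^(n - 1) + 4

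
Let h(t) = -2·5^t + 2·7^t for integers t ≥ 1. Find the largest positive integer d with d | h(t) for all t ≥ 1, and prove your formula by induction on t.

Computing the first values: h(1) = 4 and h(2) = 48; gcd(4, 48) = 4, so d ≤ 4.
We prove 4 | -2·5^t + 2·7^t for all t ≥ 1 by induction on t.
When t = 1: h(1) = 4 = 4·(1), so 4 | h(1).
Suppose the result is true for t = j, i.e. 4 | h(j). Then
h(j+1) − 7·h(j) = (-2·5^(j+1) + 2·7^(j+1)) − 7·(-2·5^j + 2·7^j) = (-2)·5^j·(5 − 7) = (4)·5^j. Since 4 | h(j) by the inductive hypothesis, 4 | 7·h(j); and 4 | 4 since 4 = 4·1. Therefore 4 | h(j+1).
Hence, by induction on t, the claim holds for every t ≥ 1.
Therefore the largest such d is 4.

d = 4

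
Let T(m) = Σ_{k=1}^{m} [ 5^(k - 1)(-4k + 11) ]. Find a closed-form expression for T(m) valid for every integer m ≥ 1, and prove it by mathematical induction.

We claim T(m) = 5^m(-m + 3) - 3 for all m ≥ 1.
Base case (m = 1): T(1) = 7, and the closed form gives 7. They agree.
For the inductive step, assume it holds for an arbitrary k ≥ 1, so T(k) = 5^k(-k + 3) - 3.
Then T(k+1) = T(k) + (5^k(-4k + 7)) = (5^k(-k + 3) - 3) + (5^k(-4k + 7)).
Simplifying, T(k+1) = -5·5^k·k + 10·5^k - 3 = 5^(k+1)(-(k+1) + 3) - 3,
which is the closed form with m = k+1.
Hence, by induction on m, the claim holds for every m ≥ 1.

T(m) = 5^m(-m + 3) - 3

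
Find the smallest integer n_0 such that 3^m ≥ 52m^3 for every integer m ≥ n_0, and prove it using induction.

n_0 = 10

At m = 9: 19683 < 37908, so the inequality fails and n_0 ≥ 10. We prove 3^m ≥ 52m^3 for all m ≥ 10.
When m = 10: 3^m = 59049 and 52m^3 = 52000, so 59049 ≥ 52000.
Inductive step: assume the claim holds for m = p, so 3^p ≥ 52p^3.
Then 3^(p + 1) = 3·(3^p) ≥ 3·(52p^3).
Also, for p ≥ 10 we have 3·(52p^3) ≥ 52(p+1)^3, since 3 ≥ (1 + 1/p)^3 for all p ≥ 10.
Combining, 3^(p + 1) ≥ 52(p+1)^3.
By the principle of mathematical induction, the result holds for all m ≥ 10.
Hence the smallest such n_0 is 10.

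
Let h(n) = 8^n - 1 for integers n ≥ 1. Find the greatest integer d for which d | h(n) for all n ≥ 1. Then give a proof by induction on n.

d = 7

Computing the first values: h(1) = 7 and h(2) = 63; gcd(7, 63) = 7, so d ≤ 7.
We prove 7 | 8^n - 1 for all n ≥ 1 by induction on n.
For the base case n = 1: h(1) = 7 = 7·(1), so 7 | h(1).
Suppose the result is true for n = p, i.e. 7 | h(p). Then
8^{p+1} − 1^{p+1} = 8·8^p − 1·1^p = 8·(8^p − 1^p) + (7)·1^p. The first term is divisible by 7 by the inductive hypothesis, and the second term (7)·1^p is divisible by 7 since 7 | 7. Hence 7 | h(p+1).
By the principle of mathematical induction, the result holds for all n ≥ 1.
Therefore the largest such d is 7.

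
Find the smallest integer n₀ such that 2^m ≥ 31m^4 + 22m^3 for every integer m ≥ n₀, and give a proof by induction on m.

At m = 23: 8388608 < 8942745, so the inequality fails and n₀ ≥ 24. We prove 2^m ≥ 31m^4 + 22m^3 for all m ≥ 24.
Base step (m = 24): 2^m = 16777216 and 31m^4 + 22m^3 = 10589184, so 16777216 ≥ 10589184.
Suppose the result is true for m = k, so 2^k ≥ 31k^4 + 22k^3.
Then 2^(k + 1) = 2·(2^k) ≥ 2·(31k^4 + 22k^3).
Also, for k ≥ 24 we have 2·(31k^4 + 22k^3) ≥ 31(k+1)^4 + 22(k+1)^3, since 2·(31k^4 + 22k^3) − (31(k+1)^4 + 22(k+1)^3) = 31k^4 - 102k^3 - 252k^2 - 190k - 53, which is nonnegative for all k ≥ 24.
Combining, 2^(k + 1) ≥ 31(k+1)^4 + 22(k+1)^3.
By the principle of mathematical induction, the result holds for all m ≥ 24.
Hence the smallest such n₀ is 24.

n₀ = 24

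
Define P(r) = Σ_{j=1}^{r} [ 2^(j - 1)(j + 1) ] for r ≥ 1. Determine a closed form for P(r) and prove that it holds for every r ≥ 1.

We claim P(r) = 2^r·r for all r ≥ 1.
Base step (r = 1): P(1) = 2, and the closed form gives 2. They agree.
For the inductive step, assume it holds for an arbitrary j ≥ 1, so P(j) = 2^j·j.
Then P(j+1) = P(j) + (2^j(j + 2)) = (2^j·j) + (2^j(j + 2)).
Simplifying, P(j+1) = 2^(j + 1)(j + 1) = 2^(j+1)·(j+1),
which is the closed form with r = j+1.
This completes the induction.

P(r) = 2^r·r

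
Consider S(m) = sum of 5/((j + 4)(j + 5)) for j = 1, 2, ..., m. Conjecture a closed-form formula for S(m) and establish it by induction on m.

We claim S(m) = m/(m + 5) for all m ≥ 1.
Base step (m = 1): S(1) = 1/6, and the closed form gives 1/6. They agree.
Inductive step: assume the claim holds for m = j, so S(j) = j/(j + 5).
Then S(j+1) = S(j) + (5/((j + 5)(j + 6))) = (j/(j + 5)) + (5/((j + 5)(j + 6))).
Simplifying, S(j+1) = (j + 1)/(j + 6) = (j+1)/((j+1) + 5),
which is the closed form with m = j+1.
Hence, by induction on m, the claim holds for every m ≥ 1.

S(m) = m/(m + 5)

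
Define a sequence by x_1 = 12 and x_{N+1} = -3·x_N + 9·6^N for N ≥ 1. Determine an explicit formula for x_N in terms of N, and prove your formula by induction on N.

Computing the first terms: x_1 = 12, x_2 = 18, x_3 = 270. This suggests x_N = -2(-3)^N + 6^N.
When N = 1: the formula gives 12 = 12 = x_1.
Inductive step: suppose the statement holds for some j ≥ 1, so x_j = -2(-3)^j + 6^j.
Then x_{j+1} = -3·x_j + 9·6^j = -3·(-2(-3)^j + 6^j) + 9·6^j = -2(-3)^(j + 1) + 6^(j + 1),
which is the claimed formula at N = j+1.
Hence, by induction on N, the claim holds for every N ≥ 1.

x_N = -2(-3)^N + 6^N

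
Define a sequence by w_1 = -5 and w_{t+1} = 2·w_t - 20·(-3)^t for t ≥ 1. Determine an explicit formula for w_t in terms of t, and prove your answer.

w_t = 4(-3)^t + 7·2^(t - 1)

Computing the first terms: w_1 = -5, w_2 = 50, w_3 = -80. This suggests w_t = 4(-3)^t + 7·2^(t - 1).
For the base case t = 1: the formula gives -5 = -5 = w_1.
Suppose the result is true for t = m, so w_m = 4(-3)^m + 7·2^(m - 1).
Then w_{m+1} = 2·w_m - 20·(-3)^m = 2·(4(-3)^m + 7·2^(m - 1)) - 20·(-3)^m = 4(-3)^(m + 1) + 7·2^m = 4(-3)^(m+1) + 7·2^((m+1) - 1),
which is the claimed formula at t = m+1.
By induction, the statement is established for all t ≥ 1.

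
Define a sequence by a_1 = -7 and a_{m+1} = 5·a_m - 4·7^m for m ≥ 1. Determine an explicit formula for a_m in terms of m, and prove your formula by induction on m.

Computing the first terms: a_1 = -7, a_2 = -63, a_3 = -511. This suggests a_m = 7·5^(m - 1) - 2·7^m.
For the base case m = 1: the formula gives -7 = -7 = a_1.
Suppose the result is true for m = k, so a_k = 7·5^(k - 1) - 2·7^k.
Then a_{k+1} = 5·a_k - 4·7^k = 5·(7·5^(k - 1) - 2·7^k) - 4·7^k = 7·5^k - 2·7^(k + 1) = 7·5^((k+1) - 1) - 2·7^(k+1),
which is the claimed formula at m = k+1.
By induction, the statement is established for all m ≥ 1.

a_m = 7·5^(m - 1) - 2·7^m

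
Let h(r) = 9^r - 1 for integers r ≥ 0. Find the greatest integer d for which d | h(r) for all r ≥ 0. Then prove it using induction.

Computing the first values: h(0) = 0 and h(1) = 8; gcd(0, 8) = 8, so d ≤ 8.
We prove 8 | 9^r - 1 for all r ≥ 0 by induction on r.
For the base case r = 0: h(0) = 0 = 8·(0), so 8 | h(0).
Inductive step: suppose the statement holds for some i ≥ 0, i.e. 8 | h(i). Then
h(i+1) = 9^(i+1) - 1 = 9·(9^i - 1) + 8 = 9·h(i) + 8. The first term is divisible by 8 by the inductive hypothesis, and 8 is divisible by 8. Hence 8 | h(i+1).
This completes the induction.
Therefore the largest such d is 8.

d = 8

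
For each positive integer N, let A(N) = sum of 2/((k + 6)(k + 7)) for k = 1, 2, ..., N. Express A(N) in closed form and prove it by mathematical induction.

A(N) = 2N/(7(N + 7))

We claim A(N) = 2N/(7(N + 7)) for all N ≥ 1.
Base step (N = 1): A(1) = 1/28, and the closed form gives 1/28. They agree.
For the inductive step, assume it holds for an arbitrary k ≥ 1, so A(k) = 2k/(7(k + 7)).
Then A(k+1) = A(k) + (2/((k + 7)(k + 8))) = (2k/(7(k + 7))) + (2/((k + 7)(k + 8))).
Simplifying, A(k+1) = 2(k + 1)/(7(k + 8)) = 2(k+1)/(7((k+1) + 7)),
which is the closed form with N = k+1.
By the principle of mathematical induction, the result holds for all N ≥ 1.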